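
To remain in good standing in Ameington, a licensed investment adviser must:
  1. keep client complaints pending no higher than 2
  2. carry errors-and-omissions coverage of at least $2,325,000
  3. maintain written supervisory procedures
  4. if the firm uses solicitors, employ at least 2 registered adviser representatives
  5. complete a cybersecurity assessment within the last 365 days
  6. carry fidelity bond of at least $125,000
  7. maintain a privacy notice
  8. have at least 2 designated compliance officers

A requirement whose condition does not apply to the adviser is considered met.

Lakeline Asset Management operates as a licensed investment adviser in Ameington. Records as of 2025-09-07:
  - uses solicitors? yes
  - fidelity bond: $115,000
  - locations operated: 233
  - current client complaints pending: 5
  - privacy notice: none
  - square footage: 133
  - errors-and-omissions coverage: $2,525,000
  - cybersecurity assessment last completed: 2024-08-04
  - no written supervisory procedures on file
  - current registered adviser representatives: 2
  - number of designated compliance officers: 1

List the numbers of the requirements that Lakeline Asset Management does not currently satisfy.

1. client complaints pending 5 > 2 → not met
2. errors-and-omissions coverage $2,525,000 ≥ $2,325,000 → met
3. written supervisory procedures absent → not met
4. condition 'uses solicitors' holds; registered adviser representatives 2 ≥ 2 → met
5. cybersecurity assessment 399 days ago vs limit 365 → not met
6. fidelity bond $115,000 < $125,000 → not met
7. privacy notice absent → not met
8. designated compliance officers 1 < 2 → not met
Not met: 1, 3, 5, 6, 7, 8

1, 3, 5, 6, 7, 8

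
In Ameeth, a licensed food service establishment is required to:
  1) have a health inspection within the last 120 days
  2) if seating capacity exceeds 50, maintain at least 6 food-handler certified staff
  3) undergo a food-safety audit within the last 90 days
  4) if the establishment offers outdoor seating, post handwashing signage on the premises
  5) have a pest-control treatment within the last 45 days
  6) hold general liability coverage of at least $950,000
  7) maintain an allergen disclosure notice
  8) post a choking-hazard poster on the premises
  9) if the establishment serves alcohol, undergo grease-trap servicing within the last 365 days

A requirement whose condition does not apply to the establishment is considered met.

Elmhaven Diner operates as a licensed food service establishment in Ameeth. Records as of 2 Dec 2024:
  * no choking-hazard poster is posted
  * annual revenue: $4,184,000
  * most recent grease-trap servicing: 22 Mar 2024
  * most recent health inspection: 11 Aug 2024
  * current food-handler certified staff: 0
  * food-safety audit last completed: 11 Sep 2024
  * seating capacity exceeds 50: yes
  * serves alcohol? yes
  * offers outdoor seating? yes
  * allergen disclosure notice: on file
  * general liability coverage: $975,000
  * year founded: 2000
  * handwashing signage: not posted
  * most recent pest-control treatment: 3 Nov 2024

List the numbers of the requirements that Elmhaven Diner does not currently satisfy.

2, 4, 8

1. health inspection 113 days ago vs limit 120 → met
2. condition 'seating capacity exceeds 50' holds; food-handler certified staff 0 < 6 → not met
3. food-safety audit 82 days ago vs limit 90 → met
4. condition 'offers outdoor seating' holds; handwashing signage absent → not met
5. pest-control treatment 29 days ago vs limit 45 → met
6. general liability coverage $975,000 ≥ $950,000 → met
7. allergen disclosure notice present → met
8. choking-hazard poster absent → not met
9. condition 'serves alcohol' holds; grease-trap servicing 255 days ago vs limit 365 → met
Not met: 2, 4, 8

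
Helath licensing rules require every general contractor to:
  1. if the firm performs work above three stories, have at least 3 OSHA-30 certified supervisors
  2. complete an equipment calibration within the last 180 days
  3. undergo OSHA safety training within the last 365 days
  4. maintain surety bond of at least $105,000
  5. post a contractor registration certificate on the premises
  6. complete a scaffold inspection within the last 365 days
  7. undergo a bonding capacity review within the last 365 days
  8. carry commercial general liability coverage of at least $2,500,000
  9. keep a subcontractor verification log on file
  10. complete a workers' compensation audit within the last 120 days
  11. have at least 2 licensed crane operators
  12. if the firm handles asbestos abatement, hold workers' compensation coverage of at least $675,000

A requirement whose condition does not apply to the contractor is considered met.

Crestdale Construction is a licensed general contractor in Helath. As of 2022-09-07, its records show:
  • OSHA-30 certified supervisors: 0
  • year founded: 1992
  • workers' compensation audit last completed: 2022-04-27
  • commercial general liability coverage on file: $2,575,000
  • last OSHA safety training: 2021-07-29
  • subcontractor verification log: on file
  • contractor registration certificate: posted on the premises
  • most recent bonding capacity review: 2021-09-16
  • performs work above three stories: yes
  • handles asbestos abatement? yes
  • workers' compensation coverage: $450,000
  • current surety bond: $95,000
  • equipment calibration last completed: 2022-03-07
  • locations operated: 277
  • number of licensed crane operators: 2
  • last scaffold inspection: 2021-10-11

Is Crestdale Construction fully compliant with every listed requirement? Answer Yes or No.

No

1. condition 'performs work above three stories' holds; OSHA-30 certified supervisors 0 < 3 → not met
2. equipment calibration 184 days ago vs limit 180 → not met
3. OSHA safety training 405 days ago vs limit 365 → not met
4. surety bond $95,000 < $105,000 → not met
5. contractor registration certificate present → met
6. scaffold inspection 331 days ago vs limit 365 → met
7. bonding capacity review 356 days ago vs limit 365 → met
8. commercial general liability coverage $2,575,000 ≥ $2,500,000 → met
9. subcontractor verification log present → met
10. workers' compensation audit 133 days ago vs limit 120 → not met
11. licensed crane operators 2 ≥ 2 → met
12. condition 'handles asbestos abatement' holds; workers' compensation coverage $450,000 < $675,000 → not met
Not met: 1, 2, 3, 4, 10, 12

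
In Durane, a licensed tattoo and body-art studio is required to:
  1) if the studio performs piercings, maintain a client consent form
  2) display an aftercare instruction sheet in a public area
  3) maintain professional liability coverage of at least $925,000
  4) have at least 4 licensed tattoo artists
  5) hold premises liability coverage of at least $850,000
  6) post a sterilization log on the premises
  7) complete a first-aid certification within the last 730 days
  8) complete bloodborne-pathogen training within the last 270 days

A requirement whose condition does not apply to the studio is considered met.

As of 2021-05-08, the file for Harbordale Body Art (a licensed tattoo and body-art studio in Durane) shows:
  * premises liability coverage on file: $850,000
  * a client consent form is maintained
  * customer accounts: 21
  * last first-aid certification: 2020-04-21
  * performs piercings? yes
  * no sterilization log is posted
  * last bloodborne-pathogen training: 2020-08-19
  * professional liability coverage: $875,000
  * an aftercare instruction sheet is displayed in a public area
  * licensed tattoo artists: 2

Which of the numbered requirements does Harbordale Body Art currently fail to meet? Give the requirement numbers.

1. condition 'performs piercings' holds; client consent form present → met
2. aftercare instruction sheet present → met
3. professional liability coverage $875,000 < $925,000 → not met
4. licensed tattoo artists 2 < 4 → not met
5. premises liability coverage $850,000 ≥ $850,000 → met
6. sterilization log absent → not met
7. first-aid certification 382 days ago vs limit 730 → met
8. bloodborne-pathogen training 262 days ago vs limit 270 → met
Not met: 3, 4, 6

3, 4, 6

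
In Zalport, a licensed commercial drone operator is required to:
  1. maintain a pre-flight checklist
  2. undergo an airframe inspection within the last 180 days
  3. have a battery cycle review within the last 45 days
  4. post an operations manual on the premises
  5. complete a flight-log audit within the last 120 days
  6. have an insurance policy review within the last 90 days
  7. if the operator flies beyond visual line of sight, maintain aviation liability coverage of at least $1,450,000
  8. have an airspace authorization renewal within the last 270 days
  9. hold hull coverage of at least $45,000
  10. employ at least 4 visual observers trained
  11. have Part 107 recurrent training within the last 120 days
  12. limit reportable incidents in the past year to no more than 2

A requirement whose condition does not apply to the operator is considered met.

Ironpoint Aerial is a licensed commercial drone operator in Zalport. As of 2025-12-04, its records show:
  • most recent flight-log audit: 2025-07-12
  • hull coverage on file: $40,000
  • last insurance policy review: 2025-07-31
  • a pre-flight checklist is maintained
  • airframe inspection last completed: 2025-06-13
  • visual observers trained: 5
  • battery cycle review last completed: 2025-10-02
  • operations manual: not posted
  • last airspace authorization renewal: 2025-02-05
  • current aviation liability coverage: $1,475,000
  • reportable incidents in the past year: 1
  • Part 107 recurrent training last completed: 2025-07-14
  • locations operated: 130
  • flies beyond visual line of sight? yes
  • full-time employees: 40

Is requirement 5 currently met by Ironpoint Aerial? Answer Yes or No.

5. flight-log audit 145 days ago vs limit 120 → not met

No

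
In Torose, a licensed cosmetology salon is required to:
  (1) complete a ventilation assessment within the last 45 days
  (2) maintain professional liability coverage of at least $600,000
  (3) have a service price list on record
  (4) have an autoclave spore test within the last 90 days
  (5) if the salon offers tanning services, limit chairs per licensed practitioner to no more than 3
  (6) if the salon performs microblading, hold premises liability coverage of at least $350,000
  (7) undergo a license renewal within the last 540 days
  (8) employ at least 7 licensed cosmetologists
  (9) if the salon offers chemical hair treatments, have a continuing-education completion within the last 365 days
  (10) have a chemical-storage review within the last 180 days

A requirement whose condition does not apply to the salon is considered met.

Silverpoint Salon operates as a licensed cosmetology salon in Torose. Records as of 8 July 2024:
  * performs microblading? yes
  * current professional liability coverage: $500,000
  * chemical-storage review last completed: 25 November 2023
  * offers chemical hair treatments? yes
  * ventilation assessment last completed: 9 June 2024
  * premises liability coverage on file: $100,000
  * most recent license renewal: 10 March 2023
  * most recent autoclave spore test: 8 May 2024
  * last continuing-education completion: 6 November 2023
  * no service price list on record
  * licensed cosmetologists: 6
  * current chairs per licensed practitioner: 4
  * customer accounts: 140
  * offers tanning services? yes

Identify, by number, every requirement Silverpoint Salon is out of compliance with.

2, 3, 5, 6, 8, 10

1. ventilation assessment 29 days ago vs limit 45 → met
2. professional liability coverage $500,000 < $600,000 → not met
3. service price list absent → not met
4. autoclave spore test 61 days ago vs limit 90 → met
5. condition 'offers tanning services' holds; chairs per licensed practitioner 4 > 3 → not met
6. condition 'performs microblading' holds; premises liability coverage $100,000 < $350,000 → not met
7. license renewal 486 days ago vs limit 540 → met
8. licensed cosmetologists 6 < 7 → not met
9. condition 'offers chemical hair treatments' holds; continuing-education completion 245 days ago vs limit 365 → met
10. chemical-storage review 226 days ago vs limit 180 → not met
Not met: 2, 3, 5, 6, 8, 10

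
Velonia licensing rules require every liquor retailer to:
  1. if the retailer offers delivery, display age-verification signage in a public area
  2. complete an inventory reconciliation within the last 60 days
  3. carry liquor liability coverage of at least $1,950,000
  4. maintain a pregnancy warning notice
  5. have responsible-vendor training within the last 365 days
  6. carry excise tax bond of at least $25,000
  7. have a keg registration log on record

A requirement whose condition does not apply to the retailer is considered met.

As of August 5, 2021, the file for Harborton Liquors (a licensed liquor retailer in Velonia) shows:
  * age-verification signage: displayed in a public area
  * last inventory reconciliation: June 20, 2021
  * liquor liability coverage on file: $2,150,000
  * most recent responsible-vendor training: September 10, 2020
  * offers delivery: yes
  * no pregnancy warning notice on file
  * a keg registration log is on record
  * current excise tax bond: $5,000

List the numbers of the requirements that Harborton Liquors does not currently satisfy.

1. condition 'offers delivery' holds; age-verification signage present → met
2. inventory reconciliation 46 days ago vs limit 60 → met
3. liquor liability coverage $2,150,000 ≥ $1,950,000 → met
4. pregnancy warning notice absent → not met
5. responsible-vendor training 329 days ago vs limit 365 → met
6. excise tax bond $5,000 < $25,000 → not met
7. keg registration log present → met
Not met: 4, 6

4, 6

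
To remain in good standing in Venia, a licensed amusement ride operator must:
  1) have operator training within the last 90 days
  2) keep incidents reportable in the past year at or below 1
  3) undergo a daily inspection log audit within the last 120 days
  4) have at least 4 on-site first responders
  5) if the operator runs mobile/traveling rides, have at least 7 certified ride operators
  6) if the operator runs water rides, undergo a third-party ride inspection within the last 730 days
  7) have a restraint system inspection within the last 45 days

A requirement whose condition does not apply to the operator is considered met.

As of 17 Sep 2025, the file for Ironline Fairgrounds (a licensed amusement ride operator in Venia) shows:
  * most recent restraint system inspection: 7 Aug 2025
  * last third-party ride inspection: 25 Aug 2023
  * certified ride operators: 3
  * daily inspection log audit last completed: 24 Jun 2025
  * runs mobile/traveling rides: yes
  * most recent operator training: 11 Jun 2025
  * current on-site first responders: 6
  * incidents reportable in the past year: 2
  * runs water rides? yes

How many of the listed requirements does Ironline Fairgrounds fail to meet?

1. operator training 98 days ago vs limit 90 → not met
2. incidents reportable in the past year 2 > 1 → not met
3. daily inspection log audit 85 days ago vs limit 120 → met
4. on-site first responders 6 ≥ 4 → met
5. condition 'runs mobile/traveling rides' holds; certified ride operators 3 < 7 → not met
6. condition 'runs water rides' holds; third-party ride inspection 754 days ago vs limit 730 → not met
7. restraint system inspection 41 days ago vs limit 45 → met
Not met: 4 of 7

4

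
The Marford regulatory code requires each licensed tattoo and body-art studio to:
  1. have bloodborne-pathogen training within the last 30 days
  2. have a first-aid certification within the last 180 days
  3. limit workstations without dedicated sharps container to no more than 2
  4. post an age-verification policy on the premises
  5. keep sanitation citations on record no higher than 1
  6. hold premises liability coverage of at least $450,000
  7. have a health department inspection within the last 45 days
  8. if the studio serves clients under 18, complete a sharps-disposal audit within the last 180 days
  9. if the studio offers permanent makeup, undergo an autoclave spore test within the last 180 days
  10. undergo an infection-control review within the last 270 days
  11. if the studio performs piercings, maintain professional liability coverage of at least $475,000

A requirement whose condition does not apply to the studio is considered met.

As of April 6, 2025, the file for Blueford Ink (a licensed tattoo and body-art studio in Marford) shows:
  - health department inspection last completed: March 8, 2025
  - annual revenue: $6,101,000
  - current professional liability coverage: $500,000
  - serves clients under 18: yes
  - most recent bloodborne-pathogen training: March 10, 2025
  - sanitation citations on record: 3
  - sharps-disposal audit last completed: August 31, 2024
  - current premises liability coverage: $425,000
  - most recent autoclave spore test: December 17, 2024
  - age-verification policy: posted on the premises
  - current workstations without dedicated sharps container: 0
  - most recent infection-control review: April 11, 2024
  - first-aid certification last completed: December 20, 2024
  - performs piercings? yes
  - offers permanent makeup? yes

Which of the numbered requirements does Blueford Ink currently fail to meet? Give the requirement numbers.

1. bloodborne-pathogen training 27 days ago vs limit 30 → met
2. first-aid certification 107 days ago vs limit 180 → met
3. workstations without dedicated sharps container 0 ≤ 2 → met
4. age-verification policy present → met
5. sanitation citations on record 3 > 1 → not met
6. premises liability coverage $425,000 < $450,000 → not met
7. health department inspection 29 days ago vs limit 45 → met
8. condition 'serves clients under 18' holds; sharps-disposal audit 218 days ago vs limit 180 → not met
9. condition 'offers permanent makeup' holds; autoclave spore test 110 days ago vs limit 180 → met
10. infection-control review 360 days ago vs limit 270 → not met
11. condition 'performs piercings' holds; professional liability coverage $500,000 ≥ $475,000 → met
Not met: 5, 6, 8, 10

5, 6, 8, 10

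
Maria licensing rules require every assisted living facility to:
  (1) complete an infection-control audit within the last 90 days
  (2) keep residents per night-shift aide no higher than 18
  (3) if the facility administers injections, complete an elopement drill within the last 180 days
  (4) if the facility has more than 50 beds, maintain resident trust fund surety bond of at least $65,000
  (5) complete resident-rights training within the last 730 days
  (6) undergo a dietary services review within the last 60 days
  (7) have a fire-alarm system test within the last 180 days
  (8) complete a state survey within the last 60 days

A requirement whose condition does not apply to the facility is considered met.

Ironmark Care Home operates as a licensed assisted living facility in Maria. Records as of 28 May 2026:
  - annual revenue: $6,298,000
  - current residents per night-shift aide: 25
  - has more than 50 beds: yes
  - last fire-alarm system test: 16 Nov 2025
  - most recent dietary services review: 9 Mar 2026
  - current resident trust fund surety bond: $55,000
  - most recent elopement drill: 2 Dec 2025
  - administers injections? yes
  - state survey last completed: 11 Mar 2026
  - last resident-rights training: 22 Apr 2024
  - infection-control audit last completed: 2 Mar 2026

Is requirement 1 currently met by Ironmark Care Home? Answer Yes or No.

Yes

1. infection-control audit 87 days ago vs limit 90 → met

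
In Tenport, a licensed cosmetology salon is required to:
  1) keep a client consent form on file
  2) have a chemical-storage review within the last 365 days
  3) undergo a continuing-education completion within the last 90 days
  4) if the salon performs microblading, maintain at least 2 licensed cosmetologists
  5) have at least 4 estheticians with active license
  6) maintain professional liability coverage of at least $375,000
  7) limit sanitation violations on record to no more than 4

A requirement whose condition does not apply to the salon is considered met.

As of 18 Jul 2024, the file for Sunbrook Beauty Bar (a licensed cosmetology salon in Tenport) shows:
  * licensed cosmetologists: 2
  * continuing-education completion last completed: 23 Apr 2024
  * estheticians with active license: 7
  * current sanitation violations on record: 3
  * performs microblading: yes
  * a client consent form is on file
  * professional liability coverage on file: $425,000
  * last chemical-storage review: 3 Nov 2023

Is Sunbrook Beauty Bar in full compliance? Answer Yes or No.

Yes

1. client consent form present → met
2. chemical-storage review 258 days ago vs limit 365 → met
3. continuing-education completion 86 days ago vs limit 90 → met
4. condition 'performs microblading' holds; licensed cosmetologists 2 ≥ 2 → met
5. estheticians with active license 7 ≥ 4 → met
6. professional liability coverage $425,000 ≥ $375,000 → met
7. sanitation violations on record 3 ≤ 4 → met
All met.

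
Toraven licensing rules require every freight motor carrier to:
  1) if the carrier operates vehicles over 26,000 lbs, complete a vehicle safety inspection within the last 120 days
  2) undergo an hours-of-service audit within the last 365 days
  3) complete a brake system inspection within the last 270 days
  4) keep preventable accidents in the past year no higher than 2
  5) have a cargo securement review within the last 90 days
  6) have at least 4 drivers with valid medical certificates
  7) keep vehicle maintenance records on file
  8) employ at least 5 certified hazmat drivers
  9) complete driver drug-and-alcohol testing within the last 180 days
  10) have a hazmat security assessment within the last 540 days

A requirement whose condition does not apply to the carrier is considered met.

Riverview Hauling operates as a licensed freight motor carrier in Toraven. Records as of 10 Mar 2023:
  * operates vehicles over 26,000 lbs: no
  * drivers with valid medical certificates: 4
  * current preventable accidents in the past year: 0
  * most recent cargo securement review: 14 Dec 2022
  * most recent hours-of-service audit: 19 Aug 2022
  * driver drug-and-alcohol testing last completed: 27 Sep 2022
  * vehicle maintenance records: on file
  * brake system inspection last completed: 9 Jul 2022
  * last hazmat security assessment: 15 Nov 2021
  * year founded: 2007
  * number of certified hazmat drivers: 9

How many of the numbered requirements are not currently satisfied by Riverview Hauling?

1. condition 'operates vehicles over 26,000 lbs' does not hold → requirement n/a → met
2. hours-of-service audit 203 days ago vs limit 365 → met
3. brake system inspection 244 days ago vs limit 270 → met
4. preventable accidents in the past year 0 ≤ 2 → met
5. cargo securement review 86 days ago vs limit 90 → met
6. drivers with valid medical certificates 4 ≥ 4 → met
7. vehicle maintenance records present → met
8. certified hazmat drivers 9 ≥ 5 → met
9. driver drug-and-alcohol testing 164 days ago vs limit 180 → met
10. hazmat security assessment 480 days ago vs limit 540 → met
Not met: 0 of 10

0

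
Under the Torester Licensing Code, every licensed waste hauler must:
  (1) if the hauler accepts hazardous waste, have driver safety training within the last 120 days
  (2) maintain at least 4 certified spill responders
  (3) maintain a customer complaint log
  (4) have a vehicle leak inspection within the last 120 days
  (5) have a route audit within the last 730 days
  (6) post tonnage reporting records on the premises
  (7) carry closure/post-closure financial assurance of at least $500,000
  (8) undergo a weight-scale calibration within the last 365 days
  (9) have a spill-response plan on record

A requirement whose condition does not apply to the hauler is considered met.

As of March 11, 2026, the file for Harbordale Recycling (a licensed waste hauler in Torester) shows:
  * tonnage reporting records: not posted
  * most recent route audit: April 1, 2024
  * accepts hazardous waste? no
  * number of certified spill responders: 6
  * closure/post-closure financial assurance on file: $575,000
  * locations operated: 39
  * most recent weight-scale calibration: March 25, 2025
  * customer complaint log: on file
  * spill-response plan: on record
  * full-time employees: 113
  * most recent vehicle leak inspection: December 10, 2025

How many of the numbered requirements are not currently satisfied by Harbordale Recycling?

1. condition 'accepts hazardous waste' does not hold → requirement n/a → met
2. certified spill responders 6 ≥ 4 → met
3. customer complaint log present → met
4. vehicle leak inspection 91 days ago vs limit 120 → met
5. route audit 709 days ago vs limit 730 → met
6. tonnage reporting records absent → not met
7. closure/post-closure financial assurance $575,000 ≥ $500,000 → met
8. weight-scale calibration 351 days ago vs limit 365 → met
9. spill-response plan present → met
Not met: 1 of 9

1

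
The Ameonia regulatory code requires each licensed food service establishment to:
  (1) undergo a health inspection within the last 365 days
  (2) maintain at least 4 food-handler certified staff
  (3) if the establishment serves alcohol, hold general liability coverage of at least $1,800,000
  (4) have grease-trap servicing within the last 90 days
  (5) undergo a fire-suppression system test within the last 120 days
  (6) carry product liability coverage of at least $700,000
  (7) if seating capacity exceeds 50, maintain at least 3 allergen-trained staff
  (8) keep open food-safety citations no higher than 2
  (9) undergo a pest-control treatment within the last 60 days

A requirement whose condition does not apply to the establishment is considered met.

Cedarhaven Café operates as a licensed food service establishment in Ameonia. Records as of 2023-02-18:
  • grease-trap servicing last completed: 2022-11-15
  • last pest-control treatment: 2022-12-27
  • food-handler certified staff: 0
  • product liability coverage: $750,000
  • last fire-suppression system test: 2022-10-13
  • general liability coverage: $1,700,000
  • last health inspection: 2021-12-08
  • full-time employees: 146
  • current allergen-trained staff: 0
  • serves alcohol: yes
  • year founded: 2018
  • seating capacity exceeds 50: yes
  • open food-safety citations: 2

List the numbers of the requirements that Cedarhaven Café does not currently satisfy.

1, 2, 3, 4, 5, 7

1. health inspection 437 days ago vs limit 365 → not met
2. food-handler certified staff 0 < 4 → not met
3. condition 'serves alcohol' holds; general liability coverage $1,700,000 < $1,800,000 → not met
4. grease-trap servicing 95 days ago vs limit 90 → not met
5. fire-suppression system test 128 days ago vs limit 120 → not met
6. product liability coverage $750,000 ≥ $700,000 → met
7. condition 'seating capacity exceeds 50' holds; allergen-trained staff 0 < 3 → not met
8. open food-safety citations 2 ≤ 2 → met
9. pest-control treatment 53 days ago vs limit 60 → met
Not met: 1, 2, 3, 4, 5, 7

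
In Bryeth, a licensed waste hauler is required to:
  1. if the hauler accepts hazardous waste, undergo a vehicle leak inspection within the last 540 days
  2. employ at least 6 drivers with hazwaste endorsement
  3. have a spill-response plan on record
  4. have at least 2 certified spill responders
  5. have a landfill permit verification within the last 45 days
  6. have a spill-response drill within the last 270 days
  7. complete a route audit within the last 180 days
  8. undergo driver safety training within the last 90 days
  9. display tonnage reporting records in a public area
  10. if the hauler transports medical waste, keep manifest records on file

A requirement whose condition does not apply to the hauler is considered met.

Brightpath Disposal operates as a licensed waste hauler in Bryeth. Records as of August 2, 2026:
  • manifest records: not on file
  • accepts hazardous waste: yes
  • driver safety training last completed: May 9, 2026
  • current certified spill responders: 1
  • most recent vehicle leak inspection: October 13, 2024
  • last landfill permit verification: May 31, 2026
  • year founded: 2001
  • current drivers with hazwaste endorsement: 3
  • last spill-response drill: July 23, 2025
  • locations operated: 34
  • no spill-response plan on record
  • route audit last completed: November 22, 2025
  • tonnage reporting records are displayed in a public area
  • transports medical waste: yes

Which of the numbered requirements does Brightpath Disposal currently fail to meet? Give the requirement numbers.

1, 2, 3, 4, 5, 6, 7, 10

1. condition 'accepts hazardous waste' holds; vehicle leak inspection 658 days ago vs limit 540 → not met
2. drivers with hazwaste endorsement 3 < 6 → not met
3. spill-response plan absent → not met
4. certified spill responders 1 < 2 → not met
5. landfill permit verification 63 days ago vs limit 45 → not met
6. spill-response drill 375 days ago vs limit 270 → not met
7. route audit 253 days ago vs limit 180 → not met
8. driver safety training 85 days ago vs limit 90 → met
9. tonnage reporting records present → met
10. condition 'transports medical waste' holds; manifest records absent → not met
Not met: 1, 2, 3, 4, 5, 6, 7, 10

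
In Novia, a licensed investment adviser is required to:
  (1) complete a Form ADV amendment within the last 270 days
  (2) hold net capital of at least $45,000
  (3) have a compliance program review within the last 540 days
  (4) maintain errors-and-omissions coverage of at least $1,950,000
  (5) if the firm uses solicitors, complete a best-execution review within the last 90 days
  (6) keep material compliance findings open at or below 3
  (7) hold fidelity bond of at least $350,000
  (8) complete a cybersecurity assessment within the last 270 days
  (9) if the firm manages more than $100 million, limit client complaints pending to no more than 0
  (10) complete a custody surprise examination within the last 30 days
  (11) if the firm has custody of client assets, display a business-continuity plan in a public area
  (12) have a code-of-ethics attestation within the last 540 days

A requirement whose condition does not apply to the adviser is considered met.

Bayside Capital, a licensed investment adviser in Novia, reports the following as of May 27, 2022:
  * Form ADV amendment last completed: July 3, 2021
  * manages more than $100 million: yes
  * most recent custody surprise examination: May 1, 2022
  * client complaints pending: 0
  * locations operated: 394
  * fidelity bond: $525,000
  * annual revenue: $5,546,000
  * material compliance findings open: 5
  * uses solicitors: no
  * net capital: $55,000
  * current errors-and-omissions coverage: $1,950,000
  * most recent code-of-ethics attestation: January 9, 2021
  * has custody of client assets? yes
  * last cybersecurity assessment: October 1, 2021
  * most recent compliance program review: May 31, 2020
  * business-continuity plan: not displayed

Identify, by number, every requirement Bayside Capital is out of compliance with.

1. Form ADV amendment 328 days ago vs limit 270 → not met
2. net capital $55,000 ≥ $45,000 → met
3. compliance program review 726 days ago vs limit 540 → not met
4. errors-and-omissions coverage $1,950,000 ≥ $1,950,000 → met
5. condition 'uses solicitors' does not hold → requirement n/a → met
6. material compliance findings open 5 > 3 → not met
7. fidelity bond $525,000 ≥ $350,000 → met
8. cybersecurity assessment 238 days ago vs limit 270 → met
9. condition 'manages more than $100 million' holds; client complaints pending 0 ≤ 0 → met
10. custody surprise examination 26 days ago vs limit 30 → met
11. condition 'has custody of client assets' holds; business-continuity plan absent → not met
12. code-of-ethics attestation 503 days ago vs limit 540 → met
Not met: 1, 3, 6, 11

1, 3, 6, 11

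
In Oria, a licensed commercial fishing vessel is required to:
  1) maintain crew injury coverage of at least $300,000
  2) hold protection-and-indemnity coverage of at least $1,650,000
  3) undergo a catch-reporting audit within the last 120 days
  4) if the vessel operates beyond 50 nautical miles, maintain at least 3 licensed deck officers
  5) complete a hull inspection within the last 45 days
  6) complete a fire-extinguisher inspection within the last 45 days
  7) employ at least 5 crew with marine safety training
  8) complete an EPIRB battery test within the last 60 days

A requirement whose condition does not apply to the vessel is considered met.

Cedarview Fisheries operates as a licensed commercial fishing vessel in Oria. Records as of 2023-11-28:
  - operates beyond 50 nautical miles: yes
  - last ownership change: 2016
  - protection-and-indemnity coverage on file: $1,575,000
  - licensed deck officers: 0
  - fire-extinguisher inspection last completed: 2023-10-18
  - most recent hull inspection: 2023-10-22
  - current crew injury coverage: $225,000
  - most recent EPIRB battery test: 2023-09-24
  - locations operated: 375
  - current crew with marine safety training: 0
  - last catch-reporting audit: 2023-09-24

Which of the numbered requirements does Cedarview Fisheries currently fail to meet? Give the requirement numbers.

1, 2, 4, 7, 8

1. crew injury coverage $225,000 < $300,000 → not met
2. protection-and-indemnity coverage $1,575,000 < $1,650,000 → not met
3. catch-reporting audit 65 days ago vs limit 120 → met
4. condition 'operates beyond 50 nautical miles' holds; licensed deck officers 0 < 3 → not met
5. hull inspection 37 days ago vs limit 45 → met
6. fire-extinguisher inspection 41 days ago vs limit 45 → met
7. crew with marine safety training 0 < 5 → not met
8. EPIRB battery test 65 days ago vs limit 60 → not met
Not met: 1, 2, 4, 7, 8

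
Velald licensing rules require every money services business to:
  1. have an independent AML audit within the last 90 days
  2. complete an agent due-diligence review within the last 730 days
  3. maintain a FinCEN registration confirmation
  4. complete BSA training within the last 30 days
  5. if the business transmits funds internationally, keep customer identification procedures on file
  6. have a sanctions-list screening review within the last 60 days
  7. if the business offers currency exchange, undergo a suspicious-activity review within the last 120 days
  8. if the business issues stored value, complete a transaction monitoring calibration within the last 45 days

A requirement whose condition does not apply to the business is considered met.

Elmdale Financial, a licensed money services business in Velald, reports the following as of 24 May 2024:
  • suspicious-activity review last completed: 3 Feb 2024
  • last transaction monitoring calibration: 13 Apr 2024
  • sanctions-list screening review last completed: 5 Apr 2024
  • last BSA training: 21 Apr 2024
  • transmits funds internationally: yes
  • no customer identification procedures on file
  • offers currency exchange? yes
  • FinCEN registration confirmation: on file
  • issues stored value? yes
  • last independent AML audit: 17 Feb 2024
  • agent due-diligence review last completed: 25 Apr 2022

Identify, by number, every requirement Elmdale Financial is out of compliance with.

1, 2, 4, 5

1. independent AML audit 97 days ago vs limit 90 → not met
2. agent due-diligence review 760 days ago vs limit 730 → not met
3. FinCEN registration confirmation present → met
4. BSA training 33 days ago vs limit 30 → not met
5. condition 'transmits funds internationally' holds; customer identification procedures absent → not met
6. sanctions-list screening review 49 days ago vs limit 60 → met
7. condition 'offers currency exchange' holds; suspicious-activity review 111 days ago vs limit 120 → met
8. condition 'issues stored value' holds; transaction monitoring calibration 41 days ago vs limit 45 → met
Not met: 1, 2, 4, 5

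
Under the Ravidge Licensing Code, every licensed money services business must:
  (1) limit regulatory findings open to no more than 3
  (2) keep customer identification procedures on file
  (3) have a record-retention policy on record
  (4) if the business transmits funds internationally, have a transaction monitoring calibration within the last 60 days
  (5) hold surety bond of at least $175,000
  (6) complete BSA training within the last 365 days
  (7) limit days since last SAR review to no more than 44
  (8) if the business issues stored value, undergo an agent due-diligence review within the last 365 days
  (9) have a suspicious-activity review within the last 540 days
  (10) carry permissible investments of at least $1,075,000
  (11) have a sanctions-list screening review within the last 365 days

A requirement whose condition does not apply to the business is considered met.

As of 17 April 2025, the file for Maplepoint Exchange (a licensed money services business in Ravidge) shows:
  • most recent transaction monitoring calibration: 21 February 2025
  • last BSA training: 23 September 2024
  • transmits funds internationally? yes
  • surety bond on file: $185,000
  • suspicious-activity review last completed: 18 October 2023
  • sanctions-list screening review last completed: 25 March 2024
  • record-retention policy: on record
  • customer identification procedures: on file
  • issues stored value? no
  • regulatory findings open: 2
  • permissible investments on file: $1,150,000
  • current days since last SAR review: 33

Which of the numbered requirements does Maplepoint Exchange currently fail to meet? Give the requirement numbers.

1. regulatory findings open 2 ≤ 3 → met
2. customer identification procedures present → met
3. record-retention policy present → met
4. condition 'transmits funds internationally' holds; transaction monitoring calibration 55 days ago vs limit 60 → met
5. surety bond $185,000 ≥ $175,000 → met
6. BSA training 206 days ago vs limit 365 → met
7. days since last SAR review 33 ≤ 44 → met
8. condition 'issues stored value' does not hold → requirement n/a → met
9. suspicious-activity review 547 days ago vs limit 540 → not met
10. permissible investments $1,150,000 ≥ $1,075,000 → met
11. sanctions-list screening review 388 days ago vs limit 365 → not met
Not met: 9, 11

9, 11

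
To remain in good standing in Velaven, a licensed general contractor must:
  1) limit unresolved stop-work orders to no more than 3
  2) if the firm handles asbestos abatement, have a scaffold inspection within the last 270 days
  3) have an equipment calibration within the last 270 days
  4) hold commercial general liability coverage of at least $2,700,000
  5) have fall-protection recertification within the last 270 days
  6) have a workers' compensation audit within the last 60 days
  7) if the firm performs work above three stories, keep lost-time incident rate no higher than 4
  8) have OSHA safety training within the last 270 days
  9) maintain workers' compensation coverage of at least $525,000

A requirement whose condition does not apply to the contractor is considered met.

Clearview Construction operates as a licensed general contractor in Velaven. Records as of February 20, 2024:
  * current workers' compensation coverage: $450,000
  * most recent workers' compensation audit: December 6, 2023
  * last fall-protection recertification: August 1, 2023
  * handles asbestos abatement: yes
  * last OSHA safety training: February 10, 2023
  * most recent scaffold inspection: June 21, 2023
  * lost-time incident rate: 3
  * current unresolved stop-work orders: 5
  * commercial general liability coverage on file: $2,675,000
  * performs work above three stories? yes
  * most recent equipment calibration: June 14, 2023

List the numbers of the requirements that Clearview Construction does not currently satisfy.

1, 4, 6, 8, 9

1. unresolved stop-work orders 5 > 3 → not met
2. condition 'handles asbestos abatement' holds; scaffold inspection 244 days ago vs limit 270 → met
3. equipment calibration 251 days ago vs limit 270 → met
4. commercial general liability coverage $2,675,000 < $2,700,000 → not met
5. fall-protection recertification 203 days ago vs limit 270 → met
6. workers' compensation audit 76 days ago vs limit 60 → not met
7. condition 'performs work above three stories' holds; lost-time incident rate 3 ≤ 4 → met
8. OSHA safety training 375 days ago vs limit 270 → not met
9. workers' compensation coverage $450,000 < $525,000 → not met
Not met: 1, 4, 6, 8, 9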